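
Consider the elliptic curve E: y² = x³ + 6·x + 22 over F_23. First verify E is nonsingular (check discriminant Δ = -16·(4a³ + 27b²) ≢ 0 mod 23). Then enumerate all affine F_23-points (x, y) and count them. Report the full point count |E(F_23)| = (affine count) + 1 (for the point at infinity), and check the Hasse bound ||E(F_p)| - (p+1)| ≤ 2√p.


Affine points = {(1, 11), (1, 12), (4, 8), (4, 15), (5, 4), (5, 19), (7, 4), (7, 19), (9, 0), (10, 1), (10, 22), (11, 4), (11, 19), (17, 0), (19, 7), (19, 16), (20, 0), (21, 5), (21, 18)}; affine count = 19; |E(F_23)| = 20.

Discriminant check: Δ ∝ 4a³ + 27b² = 4·6³ + 27·22² = 4·216 + 27·484 ≡ 17 (mod 23). Nonzero ⇒ E is nonsingular.
For each x ∈ F_23, compute rhs = x³ + 6·x + 22 mod 23, then count y ∈ F_23 with y² ≡ rhs.
  x = 0: rhs = 22, matching y values: none (0 points).
  x = 1: rhs = 6, matching y values: 11, 12 (2 points).
  x = 2: rhs = 19, matching y values: none (0 points).
  x = 3: rhs = 21, matching y values: none (0 points).
  x = 4: rhs = 18, matching y values: 8, 15 (2 points).
  x = 5: rhs = 16, matching y values: 4, 19 (2 points).
  x = 6: rhs = 21, matching y values: none (0 points).
  x = 7: rhs = 16, matching y values: 4, 19 (2 points).
  x = 8: rhs = 7, matching y values: none (0 points).
  x = 9: rhs = 0, matching y values: 0 (1 points).
  x = 10: rhs = 1, matching y values: 1, 22 (2 points).
  x = 11: rhs = 16, matching y values: 4, 19 (2 points).
  x = 12: rhs = 5, matching y values: none (0 points).
  x = 13: rhs = 20, matching y values: none (0 points).
  x = 14: rhs = 21, matching y values: none (0 points).
  x = 15: rhs = 14, matching y values: none (0 points).
  x = 16: rhs = 5, matching y values: none (0 points).
  x = 17: rhs = 0, matching y values: 0 (1 points).
  x = 18: rhs = 5, matching y values: none (0 points).
  x = 19: rhs = 3, matching y values: 7, 16 (2 points).
  x = 20: rhs = 0, matching y values: 0 (1 points).
  x = 21: rhs = 2, matching y values: 5, 18 (2 points).
  x = 22: rhs = 15, matching y values: none (0 points).
Total affine count: 19.
Full point count |E(F_23)| = 19 + 1 = 20.
Hasse bound: |20 − (23+1)| = |-4| = 4 ≤ 2√23 ≈ 9.5917 ✓.


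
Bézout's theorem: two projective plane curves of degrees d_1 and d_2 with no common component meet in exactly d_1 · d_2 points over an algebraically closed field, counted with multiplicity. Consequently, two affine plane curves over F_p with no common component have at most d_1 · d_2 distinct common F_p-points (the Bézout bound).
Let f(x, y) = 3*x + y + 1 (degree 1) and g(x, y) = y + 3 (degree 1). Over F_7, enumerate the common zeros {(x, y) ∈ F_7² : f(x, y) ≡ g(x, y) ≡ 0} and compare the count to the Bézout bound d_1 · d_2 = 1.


Common zeros: {(3, 4)}; count = 1; Bézout bound = 1.

deg(f) = 1, deg(g) = 1, so Bézout bound = 1.
Scan x ∈ F_7. For each x, list the y ∈ F_7 with f(x, y) ≡ 0 and those with g(x, y) ≡ 0 (mod 7); the common zeros in that column are the intersection.
  x = 0: f ≡ 0 at y ∈ {6}; g ≡ 0 at y ∈ {4}; common: ∅.
  x = 1: f ≡ 0 at y ∈ {3}; g ≡ 0 at y ∈ {4}; common: ∅.
  x = 2: f ≡ 0 at y ∈ {0}; g ≡ 0 at y ∈ {4}; common: ∅.
  x = 3: f ≡ 0 at y ∈ {4}; g ≡ 0 at y ∈ {4}; common: {4}.
  x = 4: f ≡ 0 at y ∈ {1}; g ≡ 0 at y ∈ {4}; common: ∅.
  x = 5: f ≡ 0 at y ∈ {5}; g ≡ 0 at y ∈ {4}; common: ∅.
  x = 6: f ≡ 0 at y ∈ {2}; g ≡ 0 at y ∈ {4}; common: ∅.
Collecting: common zeros = {(3, 4)}, so the count is 1.
Comparison with the Bézout bound: 1 ≤ 1 = deg(f)·deg(g), as expected for curves with no common component (the bound is attained).


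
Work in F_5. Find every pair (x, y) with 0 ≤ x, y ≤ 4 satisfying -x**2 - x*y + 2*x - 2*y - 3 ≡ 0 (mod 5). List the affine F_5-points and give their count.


Affine F_5-points: {(0, 1), (1, 1), (2, 3), (4, 4)}; count = 4.

For each of the 25 pairs (x, y) ∈ F_5², evaluate f(x, y) mod 5. Record the zeros.
  x = 0: [0↦2, 1↦0, 2↦3, 3↦1, 4↦4]  zeros at y ∈ {1}
  x = 1: [0↦3, 1↦0, 2↦2, 3↦4, 4↦1]  zeros at y ∈ {1}
  x = 2: [0↦2, 1↦3, 2↦4, 3↦0, 4↦1]  zeros at y ∈ {3}
  x = 3: [0↦4, 1↦4, 2↦4, 3↦4, 4↦4]  zeros at y ∈ ∅
  x = 4: [0↦4, 1↦3, 2↦2, 3↦1, 4↦0]  zeros at y ∈ {4}
Collecting zeros: affine points = {(0, 1), (1, 1), (2, 3), (4, 4)}.
Total count |C(F_5)_aff| = 4.


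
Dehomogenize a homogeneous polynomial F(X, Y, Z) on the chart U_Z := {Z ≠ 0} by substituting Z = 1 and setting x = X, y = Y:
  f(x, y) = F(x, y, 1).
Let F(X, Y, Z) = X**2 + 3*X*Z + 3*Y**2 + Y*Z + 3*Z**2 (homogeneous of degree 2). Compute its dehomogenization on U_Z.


f(x, y) = x**2 + 3*x + 3*y**2 + y + 3

On U_Z we set Z = 1. Each monomial c·X^i·Y^j·Z^k in F becomes c·x^i·y^j·1^k = c·x^i·y^j.
Substituting Z = 1: F(X, Y, 1) = x**2 + 3*x + 3*y**2 + y + 3.
Note: deg(f) ≤ deg(F) = 2; strict inequality happens when F is divisible by Z (lost terms).


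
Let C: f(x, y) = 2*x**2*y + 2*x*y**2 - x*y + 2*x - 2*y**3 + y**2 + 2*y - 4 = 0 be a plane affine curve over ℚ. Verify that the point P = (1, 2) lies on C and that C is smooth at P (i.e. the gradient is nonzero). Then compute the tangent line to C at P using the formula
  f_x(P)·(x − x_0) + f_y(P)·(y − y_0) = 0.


Tangent line at P: 16*x - 9*y + 2 = 0.

Step 1: f(1, 2) = 0, so P lies on C.
Step 2: partial derivatives
  f_x(x, y) = 4*x*y + 2*y**2 - y + 2, f_y(x, y) = 2*x**2 + 4*x*y - x - 6*y**2 + 2*y + 2.
  f_x(P) = 16, f_y(P) = -9 (gradient nonzero, so P is smooth).
Step 3: tangent line at P: 16·(x − 1) + -9·(y − 2) = 0.
Expanding: 16*x - 9*y + 2 = 0.


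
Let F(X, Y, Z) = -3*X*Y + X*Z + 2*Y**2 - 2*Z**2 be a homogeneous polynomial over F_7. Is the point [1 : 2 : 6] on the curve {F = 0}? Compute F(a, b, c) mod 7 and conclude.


F(1,2,6) ≡ 6 (mod 7); P is NOT on the curve.

Evaluate F(1, 2, 6) term-by-term (mod 7).
  -3*X*Y ↦ -3·1·2·1 = -6
  X*Z ↦ 1·1·1·6 = 6
  2*Y**2 ↦ 2·1·4·1 = 8
  -2*Z**2 ↦ -2·1·1·36 = -72
Sum: F(1, 2, 6) = (-6) + (6) + (8) + (-72) = -64.
Reducing mod 7: -64 ≡ 6 (mod 7).
Since F(a, b, c) ≡ 6 ≠ 0 (mod 7), P does NOT lie on the curve.


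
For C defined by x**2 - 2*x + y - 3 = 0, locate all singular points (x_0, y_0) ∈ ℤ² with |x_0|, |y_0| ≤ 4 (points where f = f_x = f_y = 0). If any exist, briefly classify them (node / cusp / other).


No singular points in the scanned grid; C is smooth there.

Compute partial derivatives:
  f_x = 2*x - 2.
  f_y = 1.
f_y = 1 is a nonzero constant, so f_y never vanishes: no point (x, y) can satisfy f = f_x = f_y = 0. In particular no (x, y) ∈ {−4, ..., 4}² is singular; the curve is smooth.


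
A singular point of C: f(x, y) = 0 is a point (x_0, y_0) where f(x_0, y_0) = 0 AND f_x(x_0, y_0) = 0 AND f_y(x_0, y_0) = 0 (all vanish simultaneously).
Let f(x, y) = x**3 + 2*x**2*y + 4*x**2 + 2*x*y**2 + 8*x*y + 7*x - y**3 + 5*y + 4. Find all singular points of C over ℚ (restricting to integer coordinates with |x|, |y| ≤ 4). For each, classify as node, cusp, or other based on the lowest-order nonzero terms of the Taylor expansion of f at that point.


Singular points: {(-1, -1)}; classification: node.

Compute partial derivatives:
  f_x = 3*x**2 + 4*x*y + 8*x + 2*y**2 + 8*y + 7.
  f_y = 2*x**2 + 4*x*y + 8*x - 3*y**2 + 5.
Scan x_0 ∈ {−4, ..., 4}. For each x_0, f_y(x_0, y) is a polynomial in y; find its integer roots y ∈ {−4, ..., 4}, then test f_x and f at those candidates.
  x = -4: f_y(-4, y) = -3*y**2 - 16*y + 5; no integer root y with |y| ≤ 4.
  x = -3: f_y(-3, y) = -3*y**2 - 12*y - 1; no integer root y with |y| ≤ 4.
  x = -2: f_y(-2, y) = -3*y**2 - 8*y - 3; no integer root y with |y| ≤ 4.
  x = -1: f_y(-1, y) = -3*y**2 - 4*y - 1; vanishes at y ∈ {-1}. (-1, -1): f_x = 0, f = 0 — SINGULAR.
  x = 0: f_y(0, y) = 5 - 3*y**2; no integer root y with |y| ≤ 4.
  x = 1: f_y(1, y) = -3*y**2 + 4*y + 15; vanishes at y ∈ {3}. (1, 3): f_x = 72 ≠ 0.
  x = 2: f_y(2, y) = -3*y**2 + 8*y + 29; no integer root y with |y| ≤ 4.
  x = 3: f_y(3, y) = -3*y**2 + 12*y + 47; no integer root y with |y| ≤ 4.
  x = 4: f_y(4, y) = -3*y**2 + 16*y + 69; no integer root y with |y| ≤ 4.
Only singular point on the grid: (-1, -1).
Classify: substitute x = -1 + u, y = -1 + v and expand: f = u**3 + 2*u**2*v - u**2 + 2*u*v**2 - v**3 + v**2.
No constant or linear terms (consistent with a singular point). Quadratic part: -u**2 + v**2. Cubic part: u**3 + 2*u**2*v + 2*u*v**2 - v**3.
The quadratic part v**2 - u**2 = (v − u)(v + u) splits into two distinct linear factors, so there are two distinct tangent lines y − -1 = ±(x − -1) — this is a node (ordinary double point).
Classification: node.


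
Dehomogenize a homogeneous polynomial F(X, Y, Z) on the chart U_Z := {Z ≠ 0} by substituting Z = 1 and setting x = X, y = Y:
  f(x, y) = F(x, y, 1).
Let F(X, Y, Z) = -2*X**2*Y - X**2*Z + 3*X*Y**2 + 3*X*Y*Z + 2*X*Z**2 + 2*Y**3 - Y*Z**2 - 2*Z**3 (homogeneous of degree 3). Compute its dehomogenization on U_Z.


f(x, y) = -2*x**2*y - x**2 + 3*x*y**2 + 3*x*y + 2*x + 2*y**3 - y - 2

On U_Z we set Z = 1. Each monomial c·X^i·Y^j·Z^k in F becomes c·x^i·y^j·1^k = c·x^i·y^j.
Substituting Z = 1: F(X, Y, 1) = -2*x**2*y - x**2 + 3*x*y**2 + 3*x*y + 2*x + 2*y**3 - y - 2.
Note: deg(f) ≤ deg(F) = 3; strict inequality happens when F is divisible by Z (lost terms).


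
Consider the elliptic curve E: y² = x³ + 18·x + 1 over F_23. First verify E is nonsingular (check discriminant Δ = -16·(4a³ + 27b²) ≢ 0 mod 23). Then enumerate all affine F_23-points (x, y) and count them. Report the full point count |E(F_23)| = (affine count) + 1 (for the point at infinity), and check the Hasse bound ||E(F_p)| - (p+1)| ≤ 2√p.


Affine points = {(0, 1), (0, 22), (3, 6), (3, 17), (5, 3), (5, 20), (6, 7), (6, 16), (8, 6), (8, 17), (9, 8), (9, 15), (10, 10), (10, 13), (11, 9), (11, 14), (12, 6), (12, 17), (15, 9), (15, 14), (18, 4), (18, 19), (19, 7), (19, 16), (20, 9), (20, 14), (21, 7), (21, 16)}; affine count = 28; |E(F_23)| = 29.

Discriminant check: Δ ∝ 4a³ + 27b² = 4·18³ + 27·1² = 4·5832 + 27·1 ≡ 10 (mod 23). Nonzero ⇒ E is nonsingular.
For each x ∈ F_23, compute rhs = x³ + 18·x + 1 mod 23, then count y ∈ F_23 with y² ≡ rhs.
  x = 0: rhs = 1, matching y values: 1, 22 (2 points).
  x = 1: rhs = 20, matching y values: none (0 points).
  x = 2: rhs = 22, matching y values: none (0 points).
  x = 3: rhs = 13, matching y values: 6, 17 (2 points).
  x = 4: rhs = 22, matching y values: none (0 points).
  x = 5: rhs = 9, matching y values: 3, 20 (2 points).
  x = 6: rhs = 3, matching y values: 7, 16 (2 points).
  x = 7: rhs = 10, matching y values: none (0 points).
  x = 8: rhs = 13, matching y values: 6, 17 (2 points).
  x = 9: rhs = 18, matching y values: 8, 15 (2 points).
  x = 10: rhs = 8, matching y values: 10, 13 (2 points).
  x = 11: rhs = 12, matching y values: 9, 14 (2 points).
  x = 12: rhs = 13, matching y values: 6, 17 (2 points).
  x = 13: rhs = 17, matching y values: none (0 points).
  x = 14: rhs = 7, matching y values: none (0 points).
  x = 15: rhs = 12, matching y values: 9, 14 (2 points).
  x = 16: rhs = 15, matching y values: none (0 points).
  x = 17: rhs = 22, matching y values: none (0 points).
  x = 18: rhs = 16, matching y values: 4, 19 (2 points).
  x = 19: rhs = 3, matching y values: 7, 16 (2 points).
  x = 20: rhs = 12, matching y values: 9, 14 (2 points).
  x = 21: rhs = 3, matching y values: 7, 16 (2 points).
  x = 22: rhs = 5, matching y values: none (0 points).
Total affine count: 28.
Full point count |E(F_23)| = 28 + 1 = 29.
Hasse bound: |29 − (23+1)| = |5| = 5 ≤ 2√23 ≈ 9.5917 ✓.


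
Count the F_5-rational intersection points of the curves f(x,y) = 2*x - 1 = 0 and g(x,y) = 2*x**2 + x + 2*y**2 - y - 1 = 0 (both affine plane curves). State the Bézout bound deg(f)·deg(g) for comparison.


Common zeros: {(3, 0), (3, 3)}; count = 2; Bézout bound = 2.

deg(f) = 1, deg(g) = 2, so Bézout bound = 2.
Scan x ∈ F_5. For each x, list the y ∈ F_5 with f(x, y) ≡ 0 and those with g(x, y) ≡ 0 (mod 5); the common zeros in that column are the intersection.
  x = 0: f ≡ 0 at y ∈ ∅; g ≡ 0 at y ∈ {1, 2}; common: ∅.
  x = 1: f ≡ 0 at y ∈ ∅; g ≡ 0 at y ∈ {4}; common: ∅.
  x = 2: f ≡ 0 at y ∈ ∅; g ≡ 0 at y ∈ {1, 2}; common: ∅.
  x = 3: f ≡ 0 at y ∈ {0, 1, 2, 3, 4}; g ≡ 0 at y ∈ {0, 3}; common: {0, 3}.
  x = 4: f ≡ 0 at y ∈ ∅; g ≡ 0 at y ∈ {0, 3}; common: ∅.
Collecting: common zeros = {(3, 0), (3, 3)}, so the count is 2.
Comparison with the Bézout bound: 2 ≤ 2 = deg(f)·deg(g), as expected for curves with no common component (the bound is attained).


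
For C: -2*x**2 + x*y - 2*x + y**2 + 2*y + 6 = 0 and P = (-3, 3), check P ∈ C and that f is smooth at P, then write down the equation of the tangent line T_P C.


Tangent line at P: 13*x + 5*y + 24 = 0.

Step 1: f(-3, 3) = 0, so P lies on C.
Step 2: partial derivatives
  f_x(x, y) = -4*x + y - 2, f_y(x, y) = x + 2*y + 2.
  f_x(P) = 13, f_y(P) = 5 (gradient nonzero, so P is smooth).
Step 3: tangent line at P: 13·(x − -3) + 5·(y − 3) = 0.
Expanding: 13*x + 5*y + 24 = 0.


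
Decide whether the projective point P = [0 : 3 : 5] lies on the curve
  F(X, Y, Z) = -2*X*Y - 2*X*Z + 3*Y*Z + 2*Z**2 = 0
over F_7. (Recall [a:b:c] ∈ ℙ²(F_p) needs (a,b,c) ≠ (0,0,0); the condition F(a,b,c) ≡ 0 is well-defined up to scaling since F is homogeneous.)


F(0,3,5) ≡ 4 (mod 7); P is NOT on the curve.

Evaluate F(0, 3, 5) term-by-term (mod 7).
  -2*X*Y ↦ -2·0·3·1 = 0
  -2*X*Z ↦ -2·0·1·5 = 0
  3*Y*Z ↦ 3·1·3·5 = 45
  2*Z**2 ↦ 2·1·1·25 = 50
Sum: F(0, 3, 5) = (0) + (0) + (45) + (50) = 95.
Reducing mod 7: 95 ≡ 4 (mod 7).
Since F(a, b, c) ≡ 4 ≠ 0 (mod 7), P does NOT lie on the curve.


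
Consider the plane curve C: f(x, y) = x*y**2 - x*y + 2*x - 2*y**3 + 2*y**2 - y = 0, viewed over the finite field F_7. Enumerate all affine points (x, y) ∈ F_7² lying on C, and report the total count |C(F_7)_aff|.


Affine F_7-points: {(0, 0), (2, 5), (4, 1), (4, 3), (4, 6), (6, 2)}; count = 6.

For each of the 49 pairs (x, y) ∈ F_7², evaluate f(x, y) mod 7. Record the zeros.
  x = 0: [0↦0, 1↦6, 2↦4, 3↦3, 4↦5, 5↦5, 6↦5]  zeros at y ∈ {0}
  x = 1: [0↦2, 1↦1, 2↦1, 3↦4, 4↦5, 5↦6, 6↦2]  zeros at y ∈ ∅
  x = 2: [0↦4, 1↦3, 2↦5, 3↦5, 4↦5, 5↦0, 6↦6]  zeros at y ∈ {5}
  x = 3: [0↦6, 1↦5, 2↦2, 3↦6, 4↦5, 5↦1, 6↦3]  zeros at y ∈ ∅
  x = 4: [0↦1, 1↦0, 2↦6, 3↦0, 4↦5, 5↦2, 6↦0]  zeros at y ∈ {1, 3, 6}
  x = 5: [0↦3, 1↦2, 2↦3, 3↦1, 4↦5, 5↦3, 6↦4]  zeros at y ∈ ∅
  x = 6: [0↦5, 1↦4, 2↦0, 3↦2, 4↦5, 5↦4, 6↦1]  zeros at y ∈ {2}
Collecting zeros: affine points = {(0, 0), (2, 5), (4, 1), (4, 3), (4, 6), (6, 2)}.
Total count |C(F_7)_aff| = 6.


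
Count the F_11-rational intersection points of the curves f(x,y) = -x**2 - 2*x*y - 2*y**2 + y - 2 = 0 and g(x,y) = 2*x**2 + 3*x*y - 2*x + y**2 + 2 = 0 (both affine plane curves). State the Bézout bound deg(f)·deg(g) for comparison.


Common zeros: {(2, 3)}; count = 1; Bézout bound = 4.

deg(f) = 2, deg(g) = 2, so Bézout bound = 4.
Scan x ∈ F_11. For each x, list the y ∈ F_11 with f(x, y) ≡ 0 and those with g(x, y) ≡ 0 (mod 11); the common zeros in that column are the intersection.
  x = 0: f ≡ 0 at y ∈ ∅; g ≡ 0 at y ∈ {3, 8}; common: ∅.
  x = 1: f ≡ 0 at y ∈ ∅; g ≡ 0 at y ∈ {9, 10}; common: ∅.
  x = 2: f ≡ 0 at y ∈ {1, 3}; g ≡ 0 at y ∈ {2, 3}; common: {3}.
  x = 3: f ≡ 0 at y ∈ {0, 3}; g ≡ 0 at y ∈ {4, 9}; common: ∅.
  x = 4: f ≡ 0 at y ∈ {6, 7}; g ≡ 0 at y ∈ ∅; common: ∅.
  x = 5: f ≡ 0 at y ∈ ∅; g ≡ 0 at y ∈ ∅; common: ∅.
  x = 6: f ≡ 0 at y ∈ {5, 6}; g ≡ 0 at y ∈ ∅; common: ∅.
  x = 7: f ≡ 0 at y ∈ {1, 9}; g ≡ 0 at y ∈ {2, 10}; common: ∅.
  x = 8: f ≡ 0 at y ∈ {0, 9}; g ≡ 0 at y ∈ ∅; common: ∅.
  x = 9: f ≡ 0 at y ∈ ∅; g ≡ 0 at y ∈ ∅; common: ∅.
  x = 10: f ≡ 0 at y ∈ ∅; g ≡ 0 at y ∈ ∅; common: ∅.
Collecting: common zeros = {(2, 3)}, so the count is 1.
Comparison with the Bézout bound: 1 ≤ 4 = deg(f)·deg(g), as expected for curves with no common component (the affine F_11-count falls short of the bound because intersections may lie at infinity, over extension fields, or carry multiplicity).


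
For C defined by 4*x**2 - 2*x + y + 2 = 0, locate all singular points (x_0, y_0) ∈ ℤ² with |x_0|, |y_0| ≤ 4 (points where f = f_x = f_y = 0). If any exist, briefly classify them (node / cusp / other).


No singular points in the scanned grid; C is smooth there.

Compute partial derivatives:
  f_x = 8*x - 2.
  f_y = 1.
f_y = 1 is a nonzero constant, so f_y never vanishes: no point (x, y) can satisfy f = f_x = f_y = 0. In particular no (x, y) ∈ {−4, ..., 4}² is singular; the curve is smooth.


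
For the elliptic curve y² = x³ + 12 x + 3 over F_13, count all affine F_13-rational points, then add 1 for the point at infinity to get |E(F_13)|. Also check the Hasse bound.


Affine points = {(0, 4), (0, 9), (1, 4), (1, 9), (2, 3), (2, 10), (3, 1), (3, 12), (7, 1), (7, 12), (8, 0), (11, 6), (11, 7), (12, 4), (12, 9)}; affine count = 15; |E(F_13)| = 16.

Discriminant check: Δ ∝ 4a³ + 27b² = 4·12³ + 27·3² = 4·1728 + 27·9 ≡ 5 (mod 13). Nonzero ⇒ E is nonsingular.
For each x ∈ F_13, compute rhs = x³ + 12·x + 3 mod 13, then count y ∈ F_13 with y² ≡ rhs.
  x = 0: rhs = 3, matching y values: 4, 9 (2 points).
  x = 1: rhs = 3, matching y values: 4, 9 (2 points).
  x = 2: rhs = 9, matching y values: 3, 10 (2 points).
  x = 3: rhs = 1, matching y values: 1, 12 (2 points).
  x = 4: rhs = 11, matching y values: none (0 points).
  x = 5: rhs = 6, matching y values: none (0 points).
  x = 6: rhs = 5, matching y values: none (0 points).
  x = 7: rhs = 1, matching y values: 1, 12 (2 points).
  x = 8: rhs = 0, matching y values: 0 (1 points).
  x = 9: rhs = 8, matching y values: none (0 points).
  x = 10: rhs = 5, matching y values: none (0 points).
  x = 11: rhs = 10, matching y values: 6, 7 (2 points).
  x = 12: rhs = 3, matching y values: 4, 9 (2 points).
Total affine count: 15.
Full point count |E(F_13)| = 15 + 1 = 16.
Hasse bound: |16 − (13+1)| = |2| = 2 ≤ 2√13 ≈ 7.2111 ✓.


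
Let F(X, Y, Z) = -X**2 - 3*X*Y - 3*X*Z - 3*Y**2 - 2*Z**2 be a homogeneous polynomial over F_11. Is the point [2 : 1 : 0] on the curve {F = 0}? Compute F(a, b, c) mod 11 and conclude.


F(2,1,0) ≡ 9 (mod 11); P is NOT on the curve.

Evaluate F(2, 1, 0) term-by-term (mod 11).
  -X**2 ↦ -1·4·1·1 = -4
  -3*X*Y ↦ -3·2·1·1 = -6
  -3*X*Z ↦ -3·2·1·0 = 0
  -3*Y**2 ↦ -3·1·1·1 = -3
  -2*Z**2 ↦ -2·1·1·0 = 0
Sum: F(2, 1, 0) = (-4) + (-6) + (0) + (-3) + (0) = -13.
Reducing mod 11: -13 ≡ 9 (mod 11).
Since F(a, b, c) ≡ 9 ≠ 0 (mod 11), P does NOT lie on the curve.


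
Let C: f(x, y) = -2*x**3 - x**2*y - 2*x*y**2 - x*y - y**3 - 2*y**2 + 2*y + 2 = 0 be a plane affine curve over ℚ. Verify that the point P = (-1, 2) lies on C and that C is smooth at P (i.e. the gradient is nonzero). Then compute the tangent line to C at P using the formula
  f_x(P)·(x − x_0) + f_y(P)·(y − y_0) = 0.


Tangent line at P: -12*x - 10*y + 8 = 0.

Step 1: f(-1, 2) = 0, so P lies on C.
Step 2: partial derivatives
  f_x(x, y) = -6*x**2 - 2*x*y - 2*y**2 - y, f_y(x, y) = -x**2 - 4*x*y - x - 3*y**2 - 4*y + 2.
  f_x(P) = -12, f_y(P) = -10 (gradient nonzero, so P is smooth).
Step 3: tangent line at P: -12·(x − -1) + -10·(y − 2) = 0.
Expanding: -12*x - 10*y + 8 = 0.


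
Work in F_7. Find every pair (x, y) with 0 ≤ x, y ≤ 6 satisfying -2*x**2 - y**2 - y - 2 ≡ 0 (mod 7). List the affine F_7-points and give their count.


Affine F_7-points: {(0, 3)}; count = 1.

For each of the 49 pairs (x, y) ∈ F_7², evaluate f(x, y) mod 7. Record the zeros.
  x = 0: [0↦5, 1↦3, 2↦6, 3↦0, 4↦6, 5↦3, 6↦5]  zeros at y ∈ {3}
  x = 1: [0↦3, 1↦1, 2↦4, 3↦5, 4↦4, 5↦1, 6↦3]  zeros at y ∈ ∅
  x = 2: [0↦4, 1↦2, 2↦5, 3↦6, 4↦5, 5↦2, 6↦4]  zeros at y ∈ ∅
  x = 3: [0↦1, 1↦6, 2↦2, 3↦3, 4↦2, 5↦6, 6↦1]  zeros at y ∈ ∅
  x = 4: [0↦1, 1↦6, 2↦2, 3↦3, 4↦2, 5↦6, 6↦1]  zeros at y ∈ ∅
  x = 5: [0↦4, 1↦2, 2↦5, 3↦6, 4↦5, 5↦2, 6↦4]  zeros at y ∈ ∅
  x = 6: [0↦3, 1↦1, 2↦4, 3↦5, 4↦4, 5↦1, 6↦3]  zeros at y ∈ ∅
Collecting zeros: affine points = {(0, 3)}.
Total count |C(F_7)_aff| = 1.


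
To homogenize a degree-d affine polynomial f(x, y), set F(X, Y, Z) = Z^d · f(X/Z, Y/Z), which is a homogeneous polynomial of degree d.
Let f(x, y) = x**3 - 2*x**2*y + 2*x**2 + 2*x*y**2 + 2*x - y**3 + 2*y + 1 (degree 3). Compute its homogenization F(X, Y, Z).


F(X, Y, Z) = X**3 - 2*X**2*Y + 2*X**2*Z + 2*X*Y**2 + 2*X*Z**2 - Y**3 + 2*Y*Z**2 + Z**3

deg(f) = 3.
Substitute x = X/Z, y = Y/Z into f, then multiply by Z^3.
  monomial 1·x^3·y^0 ↦ 1·X^3·Y^0·Z^0.
  monomial -2·x^2·y^1 ↦ -2·X^2·Y^1·Z^0.
  monomial 2·x^2·y^0 ↦ 2·X^2·Y^0·Z^1.
  monomial 2·x^1·y^2 ↦ 2·X^1·Y^2·Z^0.
  monomial 2·x^1·y^0 ↦ 2·X^1·Y^0·Z^2.
  monomial -1·x^0·y^3 ↦ -1·X^0·Y^3·Z^0.
  monomial 2·x^0·y^1 ↦ 2·X^0·Y^1·Z^2.
  monomial 1·x^0·y^0 ↦ 1·X^0·Y^0·Z^3.
Collecting: F(X, Y, Z) = X**3 - 2*X**2*Y + 2*X**2*Z + 2*X*Y**2 + 2*X*Z**2 - Y**3 + 2*Y*Z**2 + Z**3.


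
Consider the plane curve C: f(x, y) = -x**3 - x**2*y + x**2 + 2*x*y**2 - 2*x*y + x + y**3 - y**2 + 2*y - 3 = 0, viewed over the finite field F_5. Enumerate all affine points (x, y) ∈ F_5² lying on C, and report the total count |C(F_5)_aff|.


Affine F_5-points: {(0, 2), (2, 0), (3, 1), (3, 3), (4, 2)}; count = 5.

For each of the 25 pairs (x, y) ∈ F_5², evaluate f(x, y) mod 5. Record the zeros.
  x = 0: [0↦2, 1↦4, 2↦0, 3↦1, 4↦3]  zeros at y ∈ {2}
  x = 1: [0↦3, 1↦4, 2↦3, 3↦1, 4↦4]  zeros at y ∈ ∅
  x = 2: [0↦0, 1↦3, 2↦3, 3↦1, 4↦3]  zeros at y ∈ {0}
  x = 3: [0↦2, 1↦0, 2↦4, 3↦0, 4↦4]  zeros at y ∈ {1, 3}
  x = 4: [0↦3, 1↦4, 2↦0, 3↦2, 4↦1]  zeros at y ∈ {2}
Collecting zeros: affine points = {(0, 2), (2, 0), (3, 1), (3, 3), (4, 2)}.
Total count |C(F_5)_aff| = 5.


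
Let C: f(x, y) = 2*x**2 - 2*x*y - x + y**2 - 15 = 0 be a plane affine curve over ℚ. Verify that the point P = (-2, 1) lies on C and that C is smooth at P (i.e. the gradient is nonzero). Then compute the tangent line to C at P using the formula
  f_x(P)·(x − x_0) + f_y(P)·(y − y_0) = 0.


Tangent line at P: -11*x + 6*y - 28 = 0.

Step 1: f(-2, 1) = 0, so P lies on C.
Step 2: partial derivatives
  f_x(x, y) = 4*x - 2*y - 1, f_y(x, y) = -2*x + 2*y.
  f_x(P) = -11, f_y(P) = 6 (gradient nonzero, so P is smooth).
Step 3: tangent line at P: -11·(x − -2) + 6·(y − 1) = 0.
Expanding: -11*x + 6*y - 28 = 0.


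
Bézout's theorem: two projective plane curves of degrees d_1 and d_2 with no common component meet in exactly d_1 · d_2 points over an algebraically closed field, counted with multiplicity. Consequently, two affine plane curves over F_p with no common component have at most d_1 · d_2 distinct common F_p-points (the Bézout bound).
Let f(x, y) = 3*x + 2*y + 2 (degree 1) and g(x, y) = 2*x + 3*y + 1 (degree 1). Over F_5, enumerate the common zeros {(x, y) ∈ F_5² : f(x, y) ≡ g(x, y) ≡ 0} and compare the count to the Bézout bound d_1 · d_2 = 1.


Common zeros: ∅; count = 0; Bézout bound = 1.

deg(f) = 1, deg(g) = 1, so Bézout bound = 1.
Scan x ∈ F_5. For each x, list the y ∈ F_5 with f(x, y) ≡ 0 and those with g(x, y) ≡ 0 (mod 5); the common zeros in that column are the intersection.
  x = 0: f ≡ 0 at y ∈ {4}; g ≡ 0 at y ∈ {3}; common: ∅.
  x = 1: f ≡ 0 at y ∈ {0}; g ≡ 0 at y ∈ {4}; common: ∅.
  x = 2: f ≡ 0 at y ∈ {1}; g ≡ 0 at y ∈ {0}; common: ∅.
  x = 3: f ≡ 0 at y ∈ {2}; g ≡ 0 at y ∈ {1}; common: ∅.
  x = 4: f ≡ 0 at y ∈ {3}; g ≡ 0 at y ∈ {2}; common: ∅.
Collecting: common zeros = ∅, so the count is 0.
Comparison with the Bézout bound: 0 ≤ 1 = deg(f)·deg(g), as expected for curves with no common component (the affine F_5-count falls short of the bound because intersections may lie at infinity, over extension fields, or carry multiplicity).


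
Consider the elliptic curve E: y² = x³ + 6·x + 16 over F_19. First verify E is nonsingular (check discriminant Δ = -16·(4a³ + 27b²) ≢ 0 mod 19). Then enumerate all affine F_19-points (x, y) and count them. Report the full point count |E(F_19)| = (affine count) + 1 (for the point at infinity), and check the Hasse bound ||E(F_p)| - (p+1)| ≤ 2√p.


Affine points = {(0, 4), (0, 15), (1, 2), (1, 17), (2, 6), (2, 13), (3, 2), (3, 17), (4, 3), (4, 16), (5, 0), (8, 5), (8, 14), (9, 1), (9, 18), (11, 8), (11, 11), (12, 7), (12, 12), (13, 7), (13, 12), (15, 2), (15, 17), (16, 3), (16, 16), (18, 3), (18, 16)}; affine count = 27; |E(F_19)| = 28.

Discriminant check: Δ ∝ 4a³ + 27b² = 4·6³ + 27·16² = 4·216 + 27·256 ≡ 5 (mod 19). Nonzero ⇒ E is nonsingular.
For each x ∈ F_19, compute rhs = x³ + 6·x + 16 mod 19, then count y ∈ F_19 with y² ≡ rhs.
  x = 0: rhs = 16, matching y values: 4, 15 (2 points).
  x = 1: rhs = 4, matching y values: 2, 17 (2 points).
  x = 2: rhs = 17, matching y values: 6, 13 (2 points).
  x = 3: rhs = 4, matching y values: 2, 17 (2 points).
  x = 4: rhs = 9, matching y values: 3, 16 (2 points).
  x = 5: rhs = 0, matching y values: 0 (1 points).
  x = 6: rhs = 2, matching y values: none (0 points).
  x = 7: rhs = 2, matching y values: none (0 points).
  x = 8: rhs = 6, matching y values: 5, 14 (2 points).
  x = 9: rhs = 1, matching y values: 1, 18 (2 points).
  x = 10: rhs = 12, matching y values: none (0 points).
  x = 11: rhs = 7, matching y values: 8, 11 (2 points).
  x = 12: rhs = 11, matching y values: 7, 12 (2 points).
  x = 13: rhs = 11, matching y values: 7, 12 (2 points).
  x = 14: rhs = 13, matching y values: none (0 points).
  x = 15: rhs = 4, matching y values: 2, 17 (2 points).
  x = 16: rhs = 9, matching y values: 3, 16 (2 points).
  x = 17: rhs = 15, matching y values: none (0 points).
  x = 18: rhs = 9, matching y values: 3, 16 (2 points).
Total affine count: 27.
Full point count |E(F_19)| = 27 + 1 = 28.
Hasse bound: |28 − (19+1)| = |8| = 8 ≤ 2√19 ≈ 8.7178 ✓.


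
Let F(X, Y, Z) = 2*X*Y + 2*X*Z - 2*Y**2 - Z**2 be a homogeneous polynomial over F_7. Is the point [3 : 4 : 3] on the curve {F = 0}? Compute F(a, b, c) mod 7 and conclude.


F(3,4,3) ≡ 1 (mod 7); P is NOT on the curve.

Evaluate F(3, 4, 3) term-by-term (mod 7).
  2*X*Y ↦ 2·3·4·1 = 24
  2*X*Z ↦ 2·3·1·3 = 18
  -2*Y**2 ↦ -2·1·16·1 = -32
  -Z**2 ↦ -1·1·1·9 = -9
Sum: F(3, 4, 3) = (24) + (18) + (-32) + (-9) = 1.
Reducing mod 7: 1 ≡ 1 (mod 7).
Since F(a, b, c) ≡ 1 ≠ 0 (mod 7), P does NOT lie on the curve.


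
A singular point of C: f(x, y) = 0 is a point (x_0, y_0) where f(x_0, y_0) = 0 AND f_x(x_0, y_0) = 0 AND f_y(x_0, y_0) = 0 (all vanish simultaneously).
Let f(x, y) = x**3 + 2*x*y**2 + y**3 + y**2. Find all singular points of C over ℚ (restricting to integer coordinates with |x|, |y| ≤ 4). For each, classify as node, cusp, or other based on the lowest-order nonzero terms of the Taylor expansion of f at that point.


Singular points: {(0, 0)}; classification: cusp.

Compute partial derivatives:
  f_x = 3*x**2 + 2*y**2.
  f_y = 4*x*y + 3*y**2 + 2*y.
Scan x_0 ∈ {−4, ..., 4}. For each x_0, f_y(x_0, y) is a polynomial in y; find its integer roots y ∈ {−4, ..., 4}, then test f_x and f at those candidates.
  x = -4: f_y(-4, y) = 3*y**2 - 14*y; vanishes at y ∈ {0}. (-4, 0): f_x = 48 ≠ 0.
  x = -3: f_y(-3, y) = 3*y**2 - 10*y; vanishes at y ∈ {0}. (-3, 0): f_x = 27 ≠ 0.
  x = -2: f_y(-2, y) = 3*y**2 - 6*y; vanishes at y ∈ {0, 2}. (-2, 0): f_x = 12 ≠ 0; (-2, 2): f_x = 20 ≠ 0.
  x = -1: f_y(-1, y) = 3*y**2 - 2*y; vanishes at y ∈ {0}. (-1, 0): f_x = 3 ≠ 0.
  x = 0: f_y(0, y) = 3*y**2 + 2*y; vanishes at y ∈ {0}. (0, 0): f_x = 0, f = 0 — SINGULAR.
  x = 1: f_y(1, y) = 3*y**2 + 6*y; vanishes at y ∈ {-2, 0}. (1, -2): f_x = 11 ≠ 0; (1, 0): f_x = 3 ≠ 0.
  x = 2: f_y(2, y) = 3*y**2 + 10*y; vanishes at y ∈ {0}. (2, 0): f_x = 12 ≠ 0.
  x = 3: f_y(3, y) = 3*y**2 + 14*y; vanishes at y ∈ {0}. (3, 0): f_x = 27 ≠ 0.
  x = 4: f_y(4, y) = 3*y**2 + 18*y; vanishes at y ∈ {0}. (4, 0): f_x = 48 ≠ 0.
Only singular point on the grid: (0, 0).
Classify: substitute x = 0 + u, y = 0 + v and expand: f = u**3 + 2*u*v**2 + v**3 + v**2.
No constant or linear terms (consistent with a singular point). Quadratic part: v**2. Cubic part: u**3 + 2*u*v**2 + v**3.
The quadratic part v**2 is a perfect square, so there is a single (double) tangent line v = 0, i.e. y = 0. Restricting the cubic part to that line (v = 0) leaves u**3 ≠ 0, so f is not divisible by v and the branch is v² ≈ -u**3 to lowest order — this is a cusp.
Classification: cusp.


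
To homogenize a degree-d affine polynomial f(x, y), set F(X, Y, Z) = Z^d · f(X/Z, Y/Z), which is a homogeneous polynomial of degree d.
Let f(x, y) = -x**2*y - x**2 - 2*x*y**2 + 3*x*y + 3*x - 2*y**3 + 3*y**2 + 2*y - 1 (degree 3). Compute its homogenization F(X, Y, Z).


F(X, Y, Z) = -X**2*Y - X**2*Z - 2*X*Y**2 + 3*X*Y*Z + 3*X*Z**2 - 2*Y**3 + 3*Y**2*Z + 2*Y*Z**2 - Z**3

deg(f) = 3.
Substitute x = X/Z, y = Y/Z into f, then multiply by Z^3.
  monomial -1·x^2·y^1 ↦ -1·X^2·Y^1·Z^0.
  monomial -1·x^2·y^0 ↦ -1·X^2·Y^0·Z^1.
  monomial -2·x^1·y^2 ↦ -2·X^1·Y^2·Z^0.
  monomial 3·x^1·y^1 ↦ 3·X^1·Y^1·Z^1.
  monomial 3·x^1·y^0 ↦ 3·X^1·Y^0·Z^2.
  monomial -2·x^0·y^3 ↦ -2·X^0·Y^3·Z^0.
  monomial 3·x^0·y^2 ↦ 3·X^0·Y^2·Z^1.
  monomial 2·x^0·y^1 ↦ 2·X^0·Y^1·Z^2.
  monomial -1·x^0·y^0 ↦ -1·X^0·Y^0·Z^3.
Collecting: F(X, Y, Z) = -X**2*Y - X**2*Z - 2*X*Y**2 + 3*X*Y*Z + 3*X*Z**2 - 2*Y**3 + 3*Y**2*Z + 2*Y*Z**2 - Z**3.


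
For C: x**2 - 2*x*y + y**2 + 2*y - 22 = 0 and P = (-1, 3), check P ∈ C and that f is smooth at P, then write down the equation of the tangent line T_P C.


Tangent line at P: -8*x + 10*y - 38 = 0.

Step 1: f(-1, 3) = 0, so P lies on C.
Step 2: partial derivatives
  f_x(x, y) = 2*x - 2*y, f_y(x, y) = -2*x + 2*y + 2.
  f_x(P) = -8, f_y(P) = 10 (gradient nonzero, so P is smooth).
Step 3: tangent line at P: -8·(x − -1) + 10·(y − 3) = 0.
Expanding: -8*x + 10*y - 38 = 0.


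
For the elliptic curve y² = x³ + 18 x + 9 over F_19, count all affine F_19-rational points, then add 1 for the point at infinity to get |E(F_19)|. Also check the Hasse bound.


Affine points = {(0, 3), (0, 16), (1, 3), (1, 16), (8, 0), (9, 8), (9, 11), (10, 7), (10, 12), (15, 5), (15, 14), (16, 2), (16, 17), (18, 3), (18, 16)}; affine count = 15; |E(F_19)| = 16.

Discriminant check: Δ ∝ 4a³ + 27b² = 4·18³ + 27·9² = 4·5832 + 27·81 ≡ 17 (mod 19). Nonzero ⇒ E is nonsingular.
For each x ∈ F_19, compute rhs = x³ + 18·x + 9 mod 19, then count y ∈ F_19 with y² ≡ rhs.
  x = 0: rhs = 9, matching y values: 3, 16 (2 points).
  x = 1: rhs = 9, matching y values: 3, 16 (2 points).
  x = 2: rhs = 15, matching y values: none (0 points).
  x = 3: rhs = 14, matching y values: none (0 points).
  x = 4: rhs = 12, matching y values: none (0 points).
  x = 5: rhs = 15, matching y values: none (0 points).
  x = 6: rhs = 10, matching y values: none (0 points).
  x = 7: rhs = 3, matching y values: none (0 points).
  x = 8: rhs = 0, matching y values: 0 (1 points).
  x = 9: rhs = 7, matching y values: 8, 11 (2 points).
  x = 10: rhs = 11, matching y values: 7, 12 (2 points).
  x = 11: rhs = 18, matching y values: none (0 points).
  x = 12: rhs = 15, matching y values: none (0 points).
  x = 13: rhs = 8, matching y values: none (0 points).
  x = 14: rhs = 3, matching y values: none (0 points).
  x = 15: rhs = 6, matching y values: 5, 14 (2 points).
  x = 16: rhs = 4, matching y values: 2, 17 (2 points).
  x = 17: rhs = 3, matching y values: none (0 points).
  x = 18: rhs = 9, matching y values: 3, 16 (2 points).
Total affine count: 15.
Full point count |E(F_19)| = 15 + 1 = 16.
Hasse bound: |16 − (19+1)| = |-4| = 4 ≤ 2√19 ≈ 8.7178 ✓.


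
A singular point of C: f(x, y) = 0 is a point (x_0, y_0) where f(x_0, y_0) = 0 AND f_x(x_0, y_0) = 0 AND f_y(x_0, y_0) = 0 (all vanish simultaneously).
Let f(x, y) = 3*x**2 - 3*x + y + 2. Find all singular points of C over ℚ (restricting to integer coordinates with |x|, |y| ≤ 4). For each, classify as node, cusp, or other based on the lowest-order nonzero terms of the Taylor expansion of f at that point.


No singular points in the scanned grid; C is smooth there.

Compute partial derivatives:
  f_x = 6*x - 3.
  f_y = 1.
f_y = 1 is a nonzero constant, so f_y never vanishes: no point (x, y) can satisfy f = f_x = f_y = 0. In particular no (x, y) ∈ {−4, ..., 4}² is singular; the curve is smooth.


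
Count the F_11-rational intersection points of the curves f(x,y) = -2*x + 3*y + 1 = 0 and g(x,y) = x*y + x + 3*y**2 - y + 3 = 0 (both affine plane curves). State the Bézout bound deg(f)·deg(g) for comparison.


Common zeros: {(0, 7), (8, 5)}; count = 2; Bézout bound = 2.

deg(f) = 1, deg(g) = 2, so Bézout bound = 2.
Scan x ∈ F_11. For each x, list the y ∈ F_11 with f(x, y) ≡ 0 and those with g(x, y) ≡ 0 (mod 11); the common zeros in that column are the intersection.
  x = 0: f ≡ 0 at y ∈ {7}; g ≡ 0 at y ∈ {7, 8}; common: {7}.
  x = 1: f ≡ 0 at y ∈ {4}; g ≡ 0 at y ∈ ∅; common: ∅.
  x = 2: f ≡ 0 at y ∈ {1}; g ≡ 0 at y ∈ ∅; common: ∅.
  x = 3: f ≡ 0 at y ∈ {9}; g ≡ 0 at y ∈ {1, 2}; common: ∅.
  x = 4: f ≡ 0 at y ∈ {6}; g ≡ 0 at y ∈ ∅; common: ∅.
  x = 5: f ≡ 0 at y ∈ {3}; g ≡ 0 at y ∈ ∅; common: ∅.
  x = 6: f ≡ 0 at y ∈ {0}; g ≡ 0 at y ∈ {4, 9}; common: ∅.
  x = 7: f ≡ 0 at y ∈ {8}; g ≡ 0 at y ∈ {3, 6}; common: ∅.
  x = 8: f ≡ 0 at y ∈ {5}; g ≡ 0 at y ∈ {0, 5}; common: {5}.
  x = 9: f ≡ 0 at y ∈ {2}; g ≡ 0 at y ∈ ∅; common: ∅.
  x = 10: f ≡ 0 at y ∈ {10}; g ≡ 0 at y ∈ ∅; common: ∅.
Collecting: common zeros = {(0, 7), (8, 5)}, so the count is 2.
Comparison with the Bézout bound: 2 ≤ 2 = deg(f)·deg(g), as expected for curves with no common component (the bound is attained).


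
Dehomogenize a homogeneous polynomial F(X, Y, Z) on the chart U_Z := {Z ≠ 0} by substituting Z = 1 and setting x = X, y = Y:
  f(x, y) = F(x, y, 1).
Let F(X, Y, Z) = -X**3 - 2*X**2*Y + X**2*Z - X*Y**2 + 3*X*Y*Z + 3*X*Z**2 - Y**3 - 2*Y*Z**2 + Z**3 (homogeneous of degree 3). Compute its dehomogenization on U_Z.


f(x, y) = -x**3 - 2*x**2*y + x**2 - x*y**2 + 3*x*y + 3*x - y**3 - 2*y + 1

On U_Z we set Z = 1. Each monomial c·X^i·Y^j·Z^k in F becomes c·x^i·y^j·1^k = c·x^i·y^j.
Substituting Z = 1: F(X, Y, 1) = -x**3 - 2*x**2*y + x**2 - x*y**2 + 3*x*y + 3*x - y**3 - 2*y + 1.
Note: deg(f) ≤ deg(F) = 3; strict inequality happens when F is divisible by Z (lost terms).


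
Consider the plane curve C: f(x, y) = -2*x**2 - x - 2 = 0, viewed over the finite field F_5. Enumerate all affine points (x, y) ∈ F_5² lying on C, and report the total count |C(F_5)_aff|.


Affine F_5-points: {(1, 0), (1, 1), (1, 2), (1, 3), (1, 4)}; count = 5.

For each of the 25 pairs (x, y) ∈ F_5², evaluate f(x, y) mod 5. Record the zeros.
  x = 0: [0↦3, 1↦3, 2↦3, 3↦3, 4↦3]  zeros at y ∈ ∅
  x = 1: [0↦0, 1↦0, 2↦0, 3↦0, 4↦0]  zeros at y ∈ {0, 1, 2, 3, 4}
  x = 2: [0↦3, 1↦3, 2↦3, 3↦3, 4↦3]  zeros at y ∈ ∅
  x = 3: [0↦2, 1↦2, 2↦2, 3↦2, 4↦2]  zeros at y ∈ ∅
  x = 4: [0↦2, 1↦2, 2↦2, 3↦2, 4↦2]  zeros at y ∈ ∅
Collecting zeros: affine points = {(1, 0), (1, 1), (1, 2), (1, 3), (1, 4)}.
Total count |C(F_5)_aff| = 5.


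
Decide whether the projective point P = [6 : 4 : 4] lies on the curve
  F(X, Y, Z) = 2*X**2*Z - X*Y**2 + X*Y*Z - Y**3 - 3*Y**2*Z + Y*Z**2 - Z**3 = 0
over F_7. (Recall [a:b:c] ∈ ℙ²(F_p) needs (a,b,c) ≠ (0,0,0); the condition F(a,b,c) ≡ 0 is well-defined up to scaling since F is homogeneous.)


F(6,4,4) ≡ 4 (mod 7); P is NOT on the curve.

Evaluate F(6, 4, 4) term-by-term (mod 7).
  2*X**2*Z ↦ 2·36·1·4 = 288
  -X*Y**2 ↦ -1·6·16·1 = -96
  X*Y*Z ↦ 1·6·4·4 = 96
  -Y**3 ↦ -1·1·64·1 = -64
  -3*Y**2*Z ↦ -3·1·16·4 = -192
  Y*Z**2 ↦ 1·1·4·16 = 64
  -Z**3 ↦ -1·1·1·64 = -64
Sum: F(6, 4, 4) = (288) + (-96) + (96) + (-64) + (-192) + (64) + (-64) = 32.
Reducing mod 7: 32 ≡ 4 (mod 7).
Since F(a, b, c) ≡ 4 ≠ 0 (mod 7), P does NOT lie on the curve.


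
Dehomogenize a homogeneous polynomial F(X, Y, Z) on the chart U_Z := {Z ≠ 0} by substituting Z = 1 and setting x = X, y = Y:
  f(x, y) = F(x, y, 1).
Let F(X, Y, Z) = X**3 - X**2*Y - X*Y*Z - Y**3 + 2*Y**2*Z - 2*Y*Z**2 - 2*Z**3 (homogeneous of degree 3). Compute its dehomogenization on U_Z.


f(x, y) = x**3 - x**2*y - x*y - y**3 + 2*y**2 - 2*y - 2

On U_Z we set Z = 1. Each monomial c·X^i·Y^j·Z^k in F becomes c·x^i·y^j·1^k = c·x^i·y^j.
Substituting Z = 1: F(X, Y, 1) = x**3 - x**2*y - x*y - y**3 + 2*y**2 - 2*y - 2.
Note: deg(f) ≤ deg(F) = 3; strict inequality happens when F is divisible by Z (lost terms).


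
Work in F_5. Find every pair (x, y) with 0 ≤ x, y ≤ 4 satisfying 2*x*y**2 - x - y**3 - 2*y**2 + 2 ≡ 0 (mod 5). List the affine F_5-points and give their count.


Affine F_5-points: {(1, 1), (2, 0), (2, 2), (4, 3), (4, 4)}; count = 5.

For each of the 25 pairs (x, y) ∈ F_5², evaluate f(x, y) mod 5. Record the zeros.
  x = 0: [0↦2, 1↦4, 2↦1, 3↦2, 4↦1]  zeros at y ∈ ∅
  x = 1: [0↦1, 1↦0, 2↦3, 3↦4, 4↦2]  zeros at y ∈ {1}
  x = 2: [0↦0, 1↦1, 2↦0, 3↦1, 4↦3]  zeros at y ∈ {0, 2}
  x = 3: [0↦4, 1↦2, 2↦2, 3↦3, 4↦4]  zeros at y ∈ ∅
  x = 4: [0↦3, 1↦3, 2↦4, 3↦0, 4↦0]  zeros at y ∈ {3, 4}
Collecting zeros: affine points = {(1, 1), (2, 0), (2, 2), (4, 3), (4, 4)}.
Total count |C(F_5)_aff| = 5.


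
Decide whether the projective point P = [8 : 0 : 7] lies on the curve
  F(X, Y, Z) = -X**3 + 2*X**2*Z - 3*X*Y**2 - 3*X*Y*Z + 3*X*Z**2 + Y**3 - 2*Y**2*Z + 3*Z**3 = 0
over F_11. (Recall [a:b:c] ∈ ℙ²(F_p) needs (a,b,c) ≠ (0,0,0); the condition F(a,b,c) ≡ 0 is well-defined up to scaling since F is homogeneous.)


F(8,0,7) ≡ 4 (mod 11); P is NOT on the curve.

Evaluate F(8, 0, 7) term-by-term (mod 11).
  -X**3 ↦ -1·512·1·1 = -512
  2*X**2*Z ↦ 2·64·1·7 = 896
  -3*X*Y**2 ↦ -3·8·0·1 = 0
  -3*X*Y*Z ↦ -3·8·0·7 = 0
  3*X*Z**2 ↦ 3·8·1·49 = 1176
  Y**3 ↦ 1·1·0·1 = 0
  -2*Y**2*Z ↦ -2·1·0·7 = 0
  3*Z**3 ↦ 3·1·1·343 = 1029
Sum: F(8, 0, 7) = (-512) + (896) + (0) + (0) + (1176) + (0) + (0) + (1029) = 2589.
Reducing mod 11: 2589 ≡ 4 (mod 11).
Since F(a, b, c) ≡ 4 ≠ 0 (mod 11), P does NOT lie on the curve.


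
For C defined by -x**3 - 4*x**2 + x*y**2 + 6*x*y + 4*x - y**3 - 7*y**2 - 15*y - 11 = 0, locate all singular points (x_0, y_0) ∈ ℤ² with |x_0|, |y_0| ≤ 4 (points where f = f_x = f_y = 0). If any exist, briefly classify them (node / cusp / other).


Singular points: {(-1, -3)}; classification: node.

Compute partial derivatives:
  f_x = -3*x**2 - 8*x + y**2 + 6*y + 4.
  f_y = 2*x*y + 6*x - 3*y**2 - 14*y - 15.
Scan x_0 ∈ {−4, ..., 4}. For each x_0, f_y(x_0, y) is a polynomial in y; find its integer roots y ∈ {−4, ..., 4}, then test f_x and f at those candidates.
  x = -4: f_y(-4, y) = -3*y**2 - 22*y - 39; vanishes at y ∈ {-3}. (-4, -3): f_x = -21 ≠ 0.
  x = -3: f_y(-3, y) = -3*y**2 - 20*y - 33; vanishes at y ∈ {-3}. (-3, -3): f_x = -8 ≠ 0.
  x = -2: f_y(-2, y) = -3*y**2 - 18*y - 27; vanishes at y ∈ {-3}. (-2, -3): f_x = -1 ≠ 0.
  x = -1: f_y(-1, y) = -3*y**2 - 16*y - 21; vanishes at y ∈ {-3}. (-1, -3): f_x = 0, f = 0 — SINGULAR.
  x = 0: f_y(0, y) = -3*y**2 - 14*y - 15; vanishes at y ∈ {-3}. (0, -3): f_x = -5 ≠ 0.
  x = 1: f_y(1, y) = -3*y**2 - 12*y - 9; vanishes at y ∈ {-3, -1}. (1, -3): f_x = -16 ≠ 0; (1, -1): f_x = -12 ≠ 0.
  x = 2: f_y(2, y) = -3*y**2 - 10*y - 3; vanishes at y ∈ {-3}. (2, -3): f_x = -33 ≠ 0.
  x = 3: f_y(3, y) = -3*y**2 - 8*y + 3; vanishes at y ∈ {-3}. (3, -3): f_x = -56 ≠ 0.
  x = 4: f_y(4, y) = -3*y**2 - 6*y + 9; vanishes at y ∈ {-3, 1}. (4, -3): f_x = -85 ≠ 0; (4, 1): f_x = -69 ≠ 0.
Only singular point on the grid: (-1, -3).
Classify: substitute x = -1 + u, y = -3 + v and expand: f = -u**3 - u**2 + u*v**2 - v**3 + v**2.
No constant or linear terms (consistent with a singular point). Quadratic part: -u**2 + v**2. Cubic part: -u**3 + u*v**2 - v**3.
The quadratic part v**2 - u**2 = (v − u)(v + u) splits into two distinct linear factors, so there are two distinct tangent lines y − -3 = ±(x − -1) — this is a node (ordinary double point).
Classification: node.
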